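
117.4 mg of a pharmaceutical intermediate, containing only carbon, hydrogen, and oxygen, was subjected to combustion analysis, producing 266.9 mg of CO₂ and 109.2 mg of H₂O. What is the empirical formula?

C3H6O

mol C = 0.2669 g CO₂ ÷ 44.009 g/mol = 0.0060647 mol
mol H = 2 × 0.1092 g H₂O ÷ 18.015 g/mol = 0.012123 mol
mass O = 0.1174 − (0.072843 + 0.012220) = 0.032337 g → mol O = 0.032337 ÷ 15.999 = 0.0020212 mol
Divide by the smallest (0.0020212 mol): C 3.001, H 5.998, O 1.000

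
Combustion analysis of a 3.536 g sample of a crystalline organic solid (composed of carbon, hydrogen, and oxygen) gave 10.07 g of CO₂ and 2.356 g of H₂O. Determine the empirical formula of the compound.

mol C = 10.07 g CO₂ ÷ 44.009 g/mol = 0.22882 mol
mol H = 2 × 2.356 g H₂O ÷ 18.015 g/mol = 0.26156 mol
mass O = 3.536 − (2.7483 + 0.26365) = 0.52403 g → mol O = 0.52403 ÷ 15.999 = 0.032754 mol
Divide by the smallest (0.032754 mol): C 6.986, H 7.986, O 1.000

C7H8O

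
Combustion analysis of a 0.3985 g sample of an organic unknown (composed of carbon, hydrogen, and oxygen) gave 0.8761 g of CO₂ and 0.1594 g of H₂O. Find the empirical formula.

C9H8O4

mol C = 0.8761 g CO₂ ÷ 44.009 g/mol = 0.019907 mol
mol H = 2 × 0.1594 g H₂O ÷ 18.015 g/mol = 0.017696 mol
mass O = 0.3985 − (0.23911 + 0.017838) = 0.14156 g → mol O = 0.14156 ÷ 15.999 = 0.0088478 mol
Divide by the smallest (0.0088478 mol): C 2.250, H 2.000, O 1.000
Multiplying each by 4 gives whole numbers: C 9.00, H 8.00, O 4.00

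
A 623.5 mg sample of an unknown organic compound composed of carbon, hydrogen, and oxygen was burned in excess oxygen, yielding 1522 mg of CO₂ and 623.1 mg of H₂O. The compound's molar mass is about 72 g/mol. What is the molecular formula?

mol C = 1.522 g CO₂ ÷ 44.009 g/mol = 0.034584 mol
mol H = 2 × 0.6231 g H₂O ÷ 18.015 g/mol = 0.069176 mol
mass O = 0.6235 − (0.41539 + 0.069729) = 0.13838 g → mol O = 0.13838 ÷ 15.999 = 0.0086496 mol
Divide by the smallest (0.0086496 mol): C 3.998, H 7.998, O 1.000
Empirical formula: C4H8O
Empirical-formula mass = 72.11 g/mol; 72 ÷ 72.11 ≈ 1, so the molecular formula is C4H8O.

C4H8O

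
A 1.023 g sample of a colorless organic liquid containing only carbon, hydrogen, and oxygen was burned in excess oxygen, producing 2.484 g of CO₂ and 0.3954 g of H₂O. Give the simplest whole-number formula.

mol C = 2.484 g CO₂ ÷ 44.009 g/mol = 0.056443 mol
mol H = 2 × 0.3954 g H₂O ÷ 18.015 g/mol = 0.043897 mol
mass O = 1.023 − (0.67794 + 0.044248) = 0.30082 g → mol O = 0.30082 ÷ 15.999 = 0.018802 mol
Divide by the smallest (0.018802 mol): C 3.002, H 2.335, O 1.000
Multiplying each by 3 gives whole numbers: C 9.01, H 7.00, O 3.00

C9H7O3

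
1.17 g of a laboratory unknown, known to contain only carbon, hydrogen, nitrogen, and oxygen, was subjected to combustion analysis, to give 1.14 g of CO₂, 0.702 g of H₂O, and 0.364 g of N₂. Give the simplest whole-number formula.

CH3NO

mol C = 1.14 g CO₂ ÷ 44.009 g/mol = 0.02590 mol
mol H = 2 × 0.702 g H₂O ÷ 18.015 g/mol = 0.07794 mol
mol N = 2 × 0.364 g N₂ ÷ 28.014 g/mol = 0.02599 mol
mass O = 1.17 − (0.3111 + 0.07856 + 0.3640) = 0.4163 g → mol O = 0.4163 ÷ 15.999 = 0.02602 mol
Divide by the smallest (0.02590 mol): C 1.000, H 3.009, N 1.003, O 1.005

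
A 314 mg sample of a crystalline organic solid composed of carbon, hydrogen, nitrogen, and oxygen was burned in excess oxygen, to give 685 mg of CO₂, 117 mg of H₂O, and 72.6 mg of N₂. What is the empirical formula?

C6H5N2O

mol C = 0.685 g CO₂ ÷ 44.009 g/mol = 0.01556 mol
mol H = 2 × 0.117 g H₂O ÷ 18.015 g/mol = 0.01299 mol
mol N = 2 × 0.0726 g N₂ ÷ 28.014 g/mol = 0.005183 mol
mass O = 0.314 − (0.1870 + 0.01309 + 0.07260) = 0.04136 g → mol O = 0.04136 ÷ 15.999 = 0.002585 mol
Divide by the smallest (0.002585 mol): C 6.022, H 5.025, N 2.005, O 1.000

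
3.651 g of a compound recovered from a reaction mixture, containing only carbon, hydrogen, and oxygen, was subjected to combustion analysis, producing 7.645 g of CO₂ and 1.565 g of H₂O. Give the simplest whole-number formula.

mol C = 7.645 g CO₂ ÷ 44.009 g/mol = 0.17371 mol
mol H = 2 × 1.565 g H₂O ÷ 18.015 g/mol = 0.17374 mol
mass O = 3.651 − (2.0865 + 0.17513) = 1.3894 g → mol O = 1.3894 ÷ 15.999 = 0.086842 mol
Divide by the smallest (0.086842 mol): C 2.000, H 2.001, O 1.000

C2H2O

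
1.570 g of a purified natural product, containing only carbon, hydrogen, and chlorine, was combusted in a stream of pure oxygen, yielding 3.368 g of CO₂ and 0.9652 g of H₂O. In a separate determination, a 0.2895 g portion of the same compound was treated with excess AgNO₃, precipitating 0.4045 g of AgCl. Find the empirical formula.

C5H7Cl

mol C = 3.368 g CO₂ ÷ 44.009 g/mol = 0.076530 mol
mol H = 2 × 0.9652 g H₂O ÷ 18.015 g/mol = 0.10716 mol
From the AgCl data: mol Cl per gram of compound = (0.4045 ÷ 143.318) ÷ 0.2895 = 0.0097492 mol/g, so in the 1.570 g combustion sample mol Cl = 0.015306 mol
Divide by the smallest (0.015306 mol): C 5.000, H 7.001, Cl 1.000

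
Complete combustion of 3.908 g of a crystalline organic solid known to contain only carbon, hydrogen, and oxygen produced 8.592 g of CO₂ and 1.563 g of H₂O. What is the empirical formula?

mol C = 8.592 g CO₂ ÷ 44.009 g/mol = 0.19523 mol
mol H = 2 × 1.563 g H₂O ÷ 18.015 g/mol = 0.17352 mol
mass O = 3.908 − (2.3449 + 0.17491) = 1.3881 g → mol O = 1.3881 ÷ 15.999 = 0.086765 mol
Divide by the smallest (0.086765 mol): C 2.250, H 2.000, O 1.000
Multiplying each by 4 gives whole numbers: C 9.00, H 8.00, O 4.00

C9H8O4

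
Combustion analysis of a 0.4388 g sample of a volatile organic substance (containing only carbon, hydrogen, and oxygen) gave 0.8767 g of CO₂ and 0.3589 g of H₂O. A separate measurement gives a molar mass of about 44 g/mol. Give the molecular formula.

C2H4O

mol C = 0.8767 g CO₂ ÷ 44.009 g/mol = 0.019921 mol
mol H = 2 × 0.3589 g H₂O ÷ 18.015 g/mol = 0.039845 mol
mass O = 0.4388 − (0.23927 + 0.040163) = 0.15937 g → mol O = 0.15937 ÷ 15.999 = 0.0099610 mol
Divide by the smallest (0.0099610 mol): C 2.000, H 4.000, O 1.000
Empirical formula: C2H4O
Empirical-formula mass = 44.05 g/mol; 44 ÷ 44.05 ≈ 1, so the molecular formula is C2H4O.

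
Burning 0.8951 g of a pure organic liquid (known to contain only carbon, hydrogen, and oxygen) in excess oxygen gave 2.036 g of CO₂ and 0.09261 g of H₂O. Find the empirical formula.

mol C = 2.036 g CO₂ ÷ 44.009 g/mol = 0.046263 mol
mol H = 2 × 0.09261 g H₂O ÷ 18.015 g/mol = 0.010281 mol
mass O = 0.8951 − (0.55567 + 0.010364) = 0.32907 g → mol O = 0.32907 ÷ 15.999 = 0.020568 mol
Divide by the smallest (0.010281 mol): C 4.500, H 1.000, O 2.001
Multiplying each by 2 gives whole numbers: C 9.00, H 2.00, O 4.00

C9H2O4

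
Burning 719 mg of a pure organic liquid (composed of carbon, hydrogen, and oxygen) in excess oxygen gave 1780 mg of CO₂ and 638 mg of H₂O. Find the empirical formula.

mol C = 1.78 g CO₂ ÷ 44.009 g/mol = 0.04045 mol
mol H = 2 × 0.638 g H₂O ÷ 18.015 g/mol = 0.07083 mol
mass O = 0.719 − (0.4858 + 0.07140) = 0.1618 g → mol O = 0.1618 ÷ 15.999 = 0.01011 mol
Divide by the smallest (0.01011 mol): C 3.999, H 7.004, O 1.000

C4H7O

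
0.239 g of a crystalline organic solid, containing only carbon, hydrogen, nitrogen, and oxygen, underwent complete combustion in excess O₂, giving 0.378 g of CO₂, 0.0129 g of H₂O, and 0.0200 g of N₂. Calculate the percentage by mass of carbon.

43.2%

mol C = 0.378 g CO₂ ÷ 44.009 g/mol = 0.008589 mol
mol H = 2 × 0.0129 g H₂O ÷ 18.015 g/mol = 0.001432 mol
mol N = 2 × 0.0200 g N₂ ÷ 28.014 g/mol = 0.001428 mol
mass O = 0.239 − (0.1032 + 0.001444 + 0.02000) = 0.1144 g → mol O = 0.1144 ÷ 15.999 = 0.007150 mol
mass % C = 0.1032 g ÷ 0.239 g × 100%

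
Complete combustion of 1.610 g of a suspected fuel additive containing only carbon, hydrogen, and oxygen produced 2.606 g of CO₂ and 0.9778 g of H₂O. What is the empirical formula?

C6H11O5

mol C = 2.606 g CO₂ ÷ 44.009 g/mol = 0.059215 mol
mol H = 2 × 0.9778 g H₂O ÷ 18.015 g/mol = 0.10855 mol
mass O = 1.610 − (0.71123 + 0.10942) = 0.78934 g → mol O = 0.78934 ÷ 15.999 = 0.049337 mol
Divide by the smallest (0.049337 mol): C 1.200, H 2.200, O 1.000
Multiplying each by 5 gives whole numbers: C 6.00, H 11.00, O 5.00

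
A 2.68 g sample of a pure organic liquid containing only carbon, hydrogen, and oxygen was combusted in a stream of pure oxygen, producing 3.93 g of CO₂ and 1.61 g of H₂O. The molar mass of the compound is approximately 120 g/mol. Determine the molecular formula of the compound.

C4H8O4

mol C = 3.93 g CO₂ ÷ 44.009 g/mol = 0.08930 mol
mol H = 2 × 1.61 g H₂O ÷ 18.015 g/mol = 0.1787 mol
mass O = 2.68 − (1.073 + 0.1802) = 1.427 g → mol O = 1.427 ÷ 15.999 = 0.08921 mol
Divide by the smallest (0.08921 mol): C 1.001, H 2.004, O 1.000
Empirical formula: CH2O
Empirical-formula mass = 30.03 g/mol; 120 ÷ 30.03 ≈ 4, so the molecular formula is C4H8O4.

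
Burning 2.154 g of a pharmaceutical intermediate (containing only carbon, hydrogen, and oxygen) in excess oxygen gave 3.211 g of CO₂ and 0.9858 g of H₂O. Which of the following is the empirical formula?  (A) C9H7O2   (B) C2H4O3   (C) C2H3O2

mol C = 3.211 g CO₂ ÷ 44.009 g/mol = 0.072962 mol
mol H = 2 × 0.9858 g H₂O ÷ 18.015 g/mol = 0.10944 mol
mass O = 2.154 − (0.87635 + 0.11032) = 1.1673 g → mol O = 1.1673 ÷ 15.999 = 0.072963 mol
Divide by the smallest (0.072962 mol): C 1.000, H 1.500, O 1.000
Multiplying each by 2 gives whole numbers: C 2.00, H 3.00, O 2.00

(C) C2H3O2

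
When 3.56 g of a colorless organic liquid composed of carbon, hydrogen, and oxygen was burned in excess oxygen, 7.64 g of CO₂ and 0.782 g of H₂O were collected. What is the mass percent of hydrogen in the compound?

mol C = 7.64 g CO₂ ÷ 44.009 g/mol = 0.1736 mol
mol H = 2 × 0.782 g H₂O ÷ 18.015 g/mol = 0.08682 mol
mass O = 3.56 − (2.085 + 0.08751) = 1.387 g → mol O = 1.387 ÷ 15.999 = 0.08672 mol
mass % H = 0.08751 g ÷ 3.56 g × 100%

2.5%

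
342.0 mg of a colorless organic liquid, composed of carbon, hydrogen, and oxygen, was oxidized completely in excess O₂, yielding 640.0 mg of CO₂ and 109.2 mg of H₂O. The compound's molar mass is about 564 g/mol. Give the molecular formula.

mol C = 0.6400 g CO₂ ÷ 44.009 g/mol = 0.014542 mol
mol H = 2 × 0.1092 g H₂O ÷ 18.015 g/mol = 0.012123 mol
mass O = 0.3420 − (0.17467 + 0.012220) = 0.15511 g → mol O = 0.15511 ÷ 15.999 = 0.0096950 mol
Divide by the smallest (0.0096950 mol): C 1.500, H 1.250, O 1.000
Multiplying each by 4 gives whole numbers: C 6.00, H 5.00, O 4.00
Empirical formula: C6H5O4
Empirical-formula mass = 141.10 g/mol; 564 ÷ 141.10 ≈ 4, so the molecular formula is C24H20O16.

C24H20O16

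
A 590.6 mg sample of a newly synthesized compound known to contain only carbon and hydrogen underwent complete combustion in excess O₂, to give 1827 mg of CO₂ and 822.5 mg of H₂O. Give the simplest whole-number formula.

C5H11

mol C = 1.827 g CO₂ ÷ 44.009 g/mol = 0.041514 mol
mol H = 2 × 0.8225 g H₂O ÷ 18.015 g/mol = 0.091313 mol
Divide by the smallest (0.041514 mol): C 1.000, H 2.200
Multiplying each by 5 gives whole numbers: C 5.00, H 11.00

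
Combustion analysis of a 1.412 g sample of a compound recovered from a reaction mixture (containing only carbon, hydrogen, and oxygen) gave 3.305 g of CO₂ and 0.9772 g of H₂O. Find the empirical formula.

C9H13O3

mol C = 3.305 g CO₂ ÷ 44.009 g/mol = 0.075098 mol
mol H = 2 × 0.9772 g H₂O ÷ 18.015 g/mol = 0.10849 mol
mass O = 1.412 − (0.90201 + 0.10936) = 0.40064 g → mol O = 0.40064 ÷ 15.999 = 0.025042 mol
Divide by the smallest (0.025042 mol): C 2.999, H 4.332, O 1.000
Multiplying each by 3 gives whole numbers: C 9.00, H 13.00, O 3.00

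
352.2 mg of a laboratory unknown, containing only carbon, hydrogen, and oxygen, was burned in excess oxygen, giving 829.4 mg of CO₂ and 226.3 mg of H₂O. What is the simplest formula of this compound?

C3H4O

mol C = 0.8294 g CO₂ ÷ 44.009 g/mol = 0.018846 mol
mol H = 2 × 0.2263 g H₂O ÷ 18.015 g/mol = 0.025124 mol
mass O = 0.3522 − (0.22636 + 0.025324) = 0.10051 g → mol O = 0.10051 ÷ 15.999 = 0.0062825 mol
Divide by the smallest (0.0062825 mol): C 3.000, H 3.999, O 1.000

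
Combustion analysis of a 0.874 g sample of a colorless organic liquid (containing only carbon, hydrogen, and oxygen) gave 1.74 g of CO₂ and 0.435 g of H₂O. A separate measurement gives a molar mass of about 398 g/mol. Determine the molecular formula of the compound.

mol C = 1.74 g CO₂ ÷ 44.009 g/mol = 0.03954 mol
mol H = 2 × 0.435 g H₂O ÷ 18.015 g/mol = 0.04829 mol
mass O = 0.874 − (0.4749 + 0.04868) = 0.3504 g → mol O = 0.3504 ÷ 15.999 = 0.02190 mol
Divide by the smallest (0.02190 mol): C 1.805, H 2.205, O 1.000
Multiplying each by 5 gives whole numbers: C 9.03, H 11.02, O 5.00
Empirical formula: C9H11O5
Empirical-formula mass = 199.18 g/mol; 398 ÷ 199.18 ≈ 2, so the molecular formula is C18H22O10.

C18H22O10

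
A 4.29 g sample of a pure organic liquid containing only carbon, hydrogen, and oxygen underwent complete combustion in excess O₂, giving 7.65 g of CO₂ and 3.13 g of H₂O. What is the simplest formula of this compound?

mol C = 7.65 g CO₂ ÷ 44.009 g/mol = 0.1738 mol
mol H = 2 × 3.13 g H₂O ÷ 18.015 g/mol = 0.3475 mol
mass O = 4.29 − (2.088 + 0.3503) = 1.852 g → mol O = 1.852 ÷ 15.999 = 0.1157 mol
Divide by the smallest (0.1157 mol): C 1.502, H 3.002, O 1.000
Multiplying each by 2 gives whole numbers: C 3.00, H 6.00, O 2.00

C3H6O2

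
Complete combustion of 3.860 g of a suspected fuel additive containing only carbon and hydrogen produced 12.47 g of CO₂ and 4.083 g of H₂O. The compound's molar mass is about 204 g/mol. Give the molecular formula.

mol C = 12.47 g CO₂ ÷ 44.009 g/mol = 0.28335 mol
mol H = 2 × 4.083 g H₂O ÷ 18.015 g/mol = 0.45329 mol
Divide by the smallest (0.28335 mol): C 1.000, H 1.600
Multiplying each by 5 gives whole numbers: C 5.00, H 8.00
Empirical formula: C5H8
Empirical-formula mass = 68.12 g/mol; 204 ÷ 68.12 ≈ 3, so the molecular formula is C15H24.

C15H24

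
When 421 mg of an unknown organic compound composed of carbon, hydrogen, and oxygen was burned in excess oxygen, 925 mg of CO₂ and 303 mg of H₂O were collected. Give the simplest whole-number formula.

C5H8O2

mol C = 0.925 g CO₂ ÷ 44.009 g/mol = 0.02102 mol
mol H = 2 × 0.303 g H₂O ÷ 18.015 g/mol = 0.03364 mol
mass O = 0.421 − (0.2525 + 0.03391) = 0.1346 g → mol O = 0.1346 ÷ 15.999 = 0.008416 mol
Divide by the smallest (0.008416 mol): C 2.498, H 3.997, O 1.000
Multiplying each by 2 gives whole numbers: C 5.00, H 7.99, O 2.00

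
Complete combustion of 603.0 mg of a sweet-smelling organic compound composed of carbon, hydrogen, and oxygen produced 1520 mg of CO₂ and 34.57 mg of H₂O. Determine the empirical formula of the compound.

mol C = 1.520 g CO₂ ÷ 44.009 g/mol = 0.034538 mol
mol H = 2 × 0.03457 g H₂O ÷ 18.015 g/mol = 0.0038379 mol
mass O = 0.6030 − (0.41484 + 0.0038686) = 0.18429 g → mol O = 0.18429 ÷ 15.999 = 0.011519 mol
Divide by the smallest (0.0038379 mol): C 8.999, H 1.000, O 3.001

C9HO3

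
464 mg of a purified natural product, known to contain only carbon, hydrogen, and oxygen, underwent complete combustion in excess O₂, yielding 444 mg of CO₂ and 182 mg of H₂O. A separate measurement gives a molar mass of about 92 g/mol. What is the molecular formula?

mol C = 0.444 g CO₂ ÷ 44.009 g/mol = 0.01009 mol
mol H = 2 × 0.182 g H₂O ÷ 18.015 g/mol = 0.02021 mol
mass O = 0.464 − (0.1212 + 0.02037) = 0.3225 g → mol O = 0.3225 ÷ 15.999 = 0.02015 mol
Divide by the smallest (0.01009 mol): C 1.000, H 2.003, O 1.998
Empirical formula: CH2O2
Empirical-formula mass = 46.02 g/mol; 92 ÷ 46.02 ≈ 2, so the molecular formula is C2H4O4.

C2H4O4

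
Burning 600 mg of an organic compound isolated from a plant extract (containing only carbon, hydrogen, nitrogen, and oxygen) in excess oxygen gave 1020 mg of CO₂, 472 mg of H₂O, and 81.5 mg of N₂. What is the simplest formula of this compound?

mol C = 1.02 g CO₂ ÷ 44.009 g/mol = 0.02318 mol
mol H = 2 × 0.472 g H₂O ÷ 18.015 g/mol = 0.05240 mol
mol N = 2 × 0.0815 g N₂ ÷ 28.014 g/mol = 0.005819 mol
mass O = 0.600 − (0.2784 + 0.05282 + 0.08150) = 0.1873 g → mol O = 0.1873 ÷ 15.999 = 0.01171 mol
Divide by the smallest (0.005819 mol): C 3.983, H 9.006, N 1.000, O 2.012

C4H9NO2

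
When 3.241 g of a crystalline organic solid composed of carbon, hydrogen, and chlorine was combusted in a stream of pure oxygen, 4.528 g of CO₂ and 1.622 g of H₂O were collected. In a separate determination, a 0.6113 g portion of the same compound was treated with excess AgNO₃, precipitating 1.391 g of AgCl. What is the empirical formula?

C4H7Cl2

mol C = 4.528 g CO₂ ÷ 44.009 g/mol = 0.10289 mol
mol H = 2 × 1.622 g H₂O ÷ 18.015 g/mol = 0.18007 mol
From the AgCl data: mol Cl per gram of compound = (1.391 ÷ 143.318) ÷ 0.6113 = 0.015877 mol/g, so in the 3.241 g combustion sample mol Cl = 0.051458 mol
Divide by the smallest (0.051458 mol): C 1.999, H 3.499, Cl 1.000
Multiplying each by 2 gives whole numbers: C 4.00, H 7.00, Cl 2.00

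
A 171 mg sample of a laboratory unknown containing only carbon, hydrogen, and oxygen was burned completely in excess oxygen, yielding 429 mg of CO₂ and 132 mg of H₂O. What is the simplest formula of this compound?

mol C = 0.429 g CO₂ ÷ 44.009 g/mol = 0.009748 mol
mol H = 2 × 0.132 g H₂O ÷ 18.015 g/mol = 0.01465 mol
mass O = 0.171 − (0.1171 + 0.01477) = 0.03915 g → mol O = 0.03915 ÷ 15.999 = 0.002447 mol
Divide by the smallest (0.002447 mol): C 3.984, H 5.989, O 1.000

C4H6O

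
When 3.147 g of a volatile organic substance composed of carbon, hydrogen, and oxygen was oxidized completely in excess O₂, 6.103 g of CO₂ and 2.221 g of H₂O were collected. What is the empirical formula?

C9H16O5

mol C = 6.103 g CO₂ ÷ 44.009 g/mol = 0.13868 mol
mol H = 2 × 2.221 g H₂O ÷ 18.015 g/mol = 0.24657 mol
mass O = 3.147 − (1.6656 + 0.24854) = 1.2328 g → mol O = 1.2328 ÷ 15.999 = 0.077056 mol
Divide by the smallest (0.077056 mol): C 1.800, H 3.200, O 1.000
Multiplying each by 5 gives whole numbers: C 9.00, H 16.00, O 5.00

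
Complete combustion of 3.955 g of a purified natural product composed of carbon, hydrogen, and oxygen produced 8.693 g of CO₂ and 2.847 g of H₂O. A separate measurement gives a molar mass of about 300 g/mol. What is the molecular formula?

mol C = 8.693 g CO₂ ÷ 44.009 g/mol = 0.19753 mol
mol H = 2 × 2.847 g H₂O ÷ 18.015 g/mol = 0.31607 mol
mass O = 3.955 − (2.3725 + 0.31860) = 1.2639 g → mol O = 1.2639 ÷ 15.999 = 0.078998 mol
Divide by the smallest (0.078998 mol): C 2.500, H 4.001, O 1.000
Multiplying each by 2 gives whole numbers: C 5.00, H 8.00, O 2.00
Empirical formula: C5H8O2
Empirical-formula mass = 100.12 g/mol; 300 ÷ 100.12 ≈ 3, so the molecular formula is C15H24O6.

C15H24O6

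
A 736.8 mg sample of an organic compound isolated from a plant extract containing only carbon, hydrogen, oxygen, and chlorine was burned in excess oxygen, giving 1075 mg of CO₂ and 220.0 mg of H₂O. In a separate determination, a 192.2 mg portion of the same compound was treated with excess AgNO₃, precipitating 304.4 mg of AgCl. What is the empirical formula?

mol C = 1.075 g CO₂ ÷ 44.009 g/mol = 0.024427 mol
mol H = 2 × 0.2200 g H₂O ÷ 18.015 g/mol = 0.024424 mol
From the AgCl data: mol Cl per gram of compound = (0.3044 ÷ 143.318) ÷ 0.1922 = 0.011051 mol/g, so in the 0.7368 g combustion sample mol Cl = 0.0081422 mol
mass O = 0.7368 − (0.29339 + 0.024619 + 0.28864) = 0.13015 g → mol O = 0.13015 ÷ 15.999 = 0.0081349 mol
Divide by the smallest (0.0081349 mol): C 3.003, H 3.002, Cl 1.001, O 1.000

C3H3ClO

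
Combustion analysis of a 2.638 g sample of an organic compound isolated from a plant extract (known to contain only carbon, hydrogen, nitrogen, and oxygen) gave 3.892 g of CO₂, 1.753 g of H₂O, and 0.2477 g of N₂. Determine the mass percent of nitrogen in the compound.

9.39%

mol C = 3.892 g CO₂ ÷ 44.009 g/mol = 0.088436 mol
mol H = 2 × 1.753 g H₂O ÷ 18.015 g/mol = 0.19462 mol
mol N = 2 × 0.2477 g N₂ ÷ 28.014 g/mol = 0.017684 mol
mass O = 2.638 − (1.0622 + 0.19617 + 0.24770) = 1.1319 g → mol O = 1.1319 ÷ 15.999 = 0.070749 mol
mass % N = 0.24770 g ÷ 2.638 g × 100%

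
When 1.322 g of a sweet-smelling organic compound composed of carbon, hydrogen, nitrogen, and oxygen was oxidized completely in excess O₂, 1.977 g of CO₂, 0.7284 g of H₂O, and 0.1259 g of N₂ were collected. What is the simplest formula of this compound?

C5H9NO4

mol C = 1.977 g CO₂ ÷ 44.009 g/mol = 0.044923 mol
mol H = 2 × 0.7284 g H₂O ÷ 18.015 g/mol = 0.080866 mol
mol N = 2 × 0.1259 g N₂ ÷ 28.014 g/mol = 0.0089884 mol
mass O = 1.322 − (0.53957 + 0.081513 + 0.12590) = 0.57502 g → mol O = 0.57502 ÷ 15.999 = 0.035941 mol
Divide by the smallest (0.0089884 mol): C 4.998, H 8.997, N 1.000, O 3.999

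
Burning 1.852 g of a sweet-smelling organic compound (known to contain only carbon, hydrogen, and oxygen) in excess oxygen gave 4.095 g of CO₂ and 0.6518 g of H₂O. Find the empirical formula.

mol C = 4.095 g CO₂ ÷ 44.009 g/mol = 0.093049 mol
mol H = 2 × 0.6518 g H₂O ÷ 18.015 g/mol = 0.072362 mol
mass O = 1.852 − (1.1176 + 0.072941) = 0.66145 g → mol O = 0.66145 ÷ 15.999 = 0.041343 mol
Divide by the smallest (0.041343 mol): C 2.251, H 1.750, O 1.000
Multiplying each by 4 gives whole numbers: C 9.00, H 7.00, O 4.00

C9H7O4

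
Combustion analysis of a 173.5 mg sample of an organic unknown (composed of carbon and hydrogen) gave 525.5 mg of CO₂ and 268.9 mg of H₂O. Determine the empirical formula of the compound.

mol C = 0.5255 g CO₂ ÷ 44.009 g/mol = 0.011941 mol
mol H = 2 × 0.2689 g H₂O ÷ 18.015 g/mol = 0.029853 mol
Divide by the smallest (0.011941 mol): C 1.000, H 2.500
Multiplying each by 2 gives whole numbers: C 2.00, H 5.00

C2H5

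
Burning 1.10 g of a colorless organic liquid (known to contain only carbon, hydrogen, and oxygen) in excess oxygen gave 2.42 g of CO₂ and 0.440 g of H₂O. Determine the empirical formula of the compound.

C9H8O4

mol C = 2.42 g CO₂ ÷ 44.009 g/mol = 0.05499 mol
mol H = 2 × 0.440 g H₂O ÷ 18.015 g/mol = 0.04885 mol
mass O = 1.10 − (0.6605 + 0.04924) = 0.3903 g → mol O = 0.3903 ÷ 15.999 = 0.02439 mol
Divide by the smallest (0.02439 mol): C 2.254, H 2.002, O 1.000
Multiplying each by 4 gives whole numbers: C 9.02, H 8.01, O 4.00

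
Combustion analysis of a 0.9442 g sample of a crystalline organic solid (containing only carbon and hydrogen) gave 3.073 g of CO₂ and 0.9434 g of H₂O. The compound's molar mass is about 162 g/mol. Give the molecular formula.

C12H18

mol C = 3.073 g CO₂ ÷ 44.009 g/mol = 0.069827 mol
mol H = 2 × 0.9434 g H₂O ÷ 18.015 g/mol = 0.10473 mol
Divide by the smallest (0.069827 mol): C 1.000, H 1.500
Multiplying each by 2 gives whole numbers: C 2.00, H 3.00
Empirical formula: C2H3
Empirical-formula mass = 27.05 g/mol; 162 ÷ 27.05 ≈ 6, so the molecular formula is C12H18.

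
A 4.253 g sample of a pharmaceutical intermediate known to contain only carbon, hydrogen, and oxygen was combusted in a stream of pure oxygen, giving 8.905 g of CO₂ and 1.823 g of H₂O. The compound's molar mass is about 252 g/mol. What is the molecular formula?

mol C = 8.905 g CO₂ ÷ 44.009 g/mol = 0.20234 mol
mol H = 2 × 1.823 g H₂O ÷ 18.015 g/mol = 0.20239 mol
mass O = 4.253 − (2.4304 + 0.20401) = 1.6186 g → mol O = 1.6186 ÷ 15.999 = 0.10117 mol
Divide by the smallest (0.10117 mol): C 2.000, H 2.000, O 1.000
Empirical formula: C2H2O
Empirical-formula mass = 42.04 g/mol; 252 ÷ 42.04 ≈ 6, so the molecular formula is C12H12O6.

C12H12O6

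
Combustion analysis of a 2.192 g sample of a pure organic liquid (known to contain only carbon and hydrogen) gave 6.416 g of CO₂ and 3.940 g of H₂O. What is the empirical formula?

CH3

mol C = 6.416 g CO₂ ÷ 44.009 g/mol = 0.14579 mol
mol H = 2 × 3.940 g H₂O ÷ 18.015 g/mol = 0.43741 mol
Divide by the smallest (0.14579 mol): C 1.000, H 3.000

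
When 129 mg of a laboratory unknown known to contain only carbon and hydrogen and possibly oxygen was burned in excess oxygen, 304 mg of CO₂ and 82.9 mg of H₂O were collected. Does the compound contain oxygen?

yes

mol C = 0.304 g CO₂ ÷ 44.009 g/mol = 0.006908 mol
mol H = 2 × 0.0829 g H₂O ÷ 18.015 g/mol = 0.009203 mol
C and H account for only 0.09225 g of the 0.129 g sample; the remaining 0.03675 g must be oxygen.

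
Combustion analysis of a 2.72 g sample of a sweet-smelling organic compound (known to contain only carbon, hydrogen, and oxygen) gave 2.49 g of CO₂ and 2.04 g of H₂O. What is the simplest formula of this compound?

CH4O2

mol C = 2.49 g CO₂ ÷ 44.009 g/mol = 0.05658 mol
mol H = 2 × 2.04 g H₂O ÷ 18.015 g/mol = 0.2265 mol
mass O = 2.72 − (0.6796 + 0.2283) = 1.812 g → mol O = 1.812 ÷ 15.999 = 0.1133 mol
Divide by the smallest (0.05658 mol): C 1.000, H 4.003, O 2.002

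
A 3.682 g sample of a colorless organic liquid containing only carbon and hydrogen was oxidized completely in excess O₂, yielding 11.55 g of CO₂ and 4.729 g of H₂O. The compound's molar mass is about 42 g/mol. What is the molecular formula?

mol C = 11.55 g CO₂ ÷ 44.009 g/mol = 0.26245 mol
mol H = 2 × 4.729 g H₂O ÷ 18.015 g/mol = 0.52501 mol
Divide by the smallest (0.26245 mol): C 1.000, H 2.000
Empirical formula: CH2
Empirical-formula mass = 14.03 g/mol; 42 ÷ 14.03 ≈ 3, so the molecular formula is C3H6.

C3H6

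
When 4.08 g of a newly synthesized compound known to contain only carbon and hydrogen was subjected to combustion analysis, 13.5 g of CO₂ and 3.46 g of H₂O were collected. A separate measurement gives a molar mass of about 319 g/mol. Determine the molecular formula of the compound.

C24H30

mol C = 13.5 g CO₂ ÷ 44.009 g/mol = 0.3068 mol
mol H = 2 × 3.46 g H₂O ÷ 18.015 g/mol = 0.3841 mol
Divide by the smallest (0.3068 mol): C 1.000, H 1.252
Multiplying each by 4 gives whole numbers: C 4.00, H 5.01
Empirical formula: C4H5
Empirical-formula mass = 53.08 g/mol; 319 ÷ 53.08 ≈ 6, so the molecular formula is C24H30.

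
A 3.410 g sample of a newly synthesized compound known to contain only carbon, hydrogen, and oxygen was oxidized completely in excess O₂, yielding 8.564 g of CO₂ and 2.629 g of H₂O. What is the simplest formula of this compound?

C4H6O

mol C = 8.564 g CO₂ ÷ 44.009 g/mol = 0.19460 mol
mol H = 2 × 2.629 g H₂O ÷ 18.015 g/mol = 0.29187 mol
mass O = 3.410 − (2.3373 + 0.29420) = 0.77850 g → mol O = 0.77850 ÷ 15.999 = 0.048659 mol
Divide by the smallest (0.048659 mol): C 3.999, H 5.998, O 1.000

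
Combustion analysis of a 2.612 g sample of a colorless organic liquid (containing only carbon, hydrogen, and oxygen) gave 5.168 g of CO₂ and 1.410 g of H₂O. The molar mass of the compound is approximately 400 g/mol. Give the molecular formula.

mol C = 5.168 g CO₂ ÷ 44.009 g/mol = 0.11743 mol
mol H = 2 × 1.410 g H₂O ÷ 18.015 g/mol = 0.15654 mol
mass O = 2.612 − (1.4105 + 0.15779) = 1.0438 g → mol O = 1.0438 ÷ 15.999 = 0.065239 mol
Divide by the smallest (0.065239 mol): C 1.800, H 2.399, O 1.000
Multiplying each by 5 gives whole numbers: C 9.00, H 12.00, O 5.00
Empirical formula: C9H12O5
Empirical-formula mass = 200.19 g/mol; 400 ÷ 200.19 ≈ 2, so the molecular formula is C18H24O10.

C18H24O10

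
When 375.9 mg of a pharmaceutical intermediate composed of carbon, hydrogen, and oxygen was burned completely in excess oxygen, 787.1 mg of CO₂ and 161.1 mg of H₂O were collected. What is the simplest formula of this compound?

C2H2O

mol C = 0.7871 g CO₂ ÷ 44.009 g/mol = 0.017885 mol
mol H = 2 × 0.1611 g H₂O ÷ 18.015 g/mol = 0.017885 mol
mass O = 0.3759 − (0.21482 + 0.018028) = 0.14306 g → mol O = 0.14306 ÷ 15.999 = 0.0089415 mol
Divide by the smallest (0.0089415 mol): C 2.000, H 2.000, O 1.000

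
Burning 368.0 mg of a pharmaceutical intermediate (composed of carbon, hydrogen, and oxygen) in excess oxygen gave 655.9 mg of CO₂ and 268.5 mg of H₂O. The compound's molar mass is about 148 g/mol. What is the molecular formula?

C6H12O4

mol C = 0.6559 g CO₂ ÷ 44.009 g/mol = 0.014904 mol
mol H = 2 × 0.2685 g H₂O ÷ 18.015 g/mol = 0.029808 mol
mass O = 0.3680 − (0.17901 + 0.030047) = 0.15894 g → mol O = 0.15894 ÷ 15.999 = 0.0099346 mol
Divide by the smallest (0.0099346 mol): C 1.500, H 3.000, O 1.000
Multiplying each by 2 gives whole numbers: C 3.00, H 6.00, O 2.00
Empirical formula: C3H6O2
Empirical-formula mass = 74.08 g/mol; 148 ÷ 74.08 ≈ 2, so the molecular formula is C6H12O4.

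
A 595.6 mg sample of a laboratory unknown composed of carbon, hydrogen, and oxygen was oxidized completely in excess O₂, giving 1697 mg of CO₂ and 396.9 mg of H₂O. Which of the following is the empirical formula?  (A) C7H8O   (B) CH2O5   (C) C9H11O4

mol C = 1.697 g CO₂ ÷ 44.009 g/mol = 0.038560 mol
mol H = 2 × 0.3969 g H₂O ÷ 18.015 g/mol = 0.044063 mol
mass O = 0.5956 − (0.46315 + 0.044416) = 0.088037 g → mol O = 0.088037 ÷ 15.999 = 0.0055026 mol
Divide by the smallest (0.0055026 mol): C 7.008, H 8.008, O 1.000

(A) C7H8O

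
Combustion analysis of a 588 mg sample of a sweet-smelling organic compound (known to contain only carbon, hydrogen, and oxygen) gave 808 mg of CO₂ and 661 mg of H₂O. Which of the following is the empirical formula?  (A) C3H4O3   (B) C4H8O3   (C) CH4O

(C) CH4O

mol C = 0.808 g CO₂ ÷ 44.009 g/mol = 0.01836 mol
mol H = 2 × 0.661 g H₂O ÷ 18.015 g/mol = 0.07338 mol
mass O = 0.588 − (0.2205 + 0.07397) = 0.2935 g → mol O = 0.2935 ÷ 15.999 = 0.01835 mol
Divide by the smallest (0.01835 mol): C 1.001, H 4.000, O 1.000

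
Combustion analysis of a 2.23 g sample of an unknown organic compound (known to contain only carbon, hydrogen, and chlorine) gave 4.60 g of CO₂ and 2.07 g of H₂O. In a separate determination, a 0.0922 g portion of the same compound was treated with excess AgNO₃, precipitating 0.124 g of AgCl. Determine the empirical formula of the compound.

mol C = 4.60 g CO₂ ÷ 44.009 g/mol = 0.1045 mol
mol H = 2 × 2.07 g H₂O ÷ 18.015 g/mol = 0.2298 mol
From the AgCl data: mol Cl per gram of compound = (0.124 ÷ 143.318) ÷ 0.0922 = 0.009384 mol/g, so in the 2.23 g combustion sample mol Cl = 0.02093 mol
Divide by the smallest (0.02093 mol): C 4.995, H 10.982, Cl 1.000

C5H11Cl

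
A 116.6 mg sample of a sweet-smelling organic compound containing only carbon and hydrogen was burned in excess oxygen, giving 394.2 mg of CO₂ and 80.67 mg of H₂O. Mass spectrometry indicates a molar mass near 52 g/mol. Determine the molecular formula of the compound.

C4H4

mol C = 0.3942 g CO₂ ÷ 44.009 g/mol = 0.0089573 mol
mol H = 2 × 0.08067 g H₂O ÷ 18.015 g/mol = 0.0089559 mol
Divide by the smallest (0.0089559 mol): C 1.000, H 1.000
Empirical formula: CH
Empirical-formula mass = 13.02 g/mol; 52 ÷ 13.02 ≈ 4, so the molecular formula is C4H4.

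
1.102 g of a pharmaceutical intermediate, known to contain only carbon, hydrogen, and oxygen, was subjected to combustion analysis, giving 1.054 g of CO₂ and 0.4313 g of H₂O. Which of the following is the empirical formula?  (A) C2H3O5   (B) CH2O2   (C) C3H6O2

(B) CH2O2

mol C = 1.054 g CO₂ ÷ 44.009 g/mol = 0.023950 mol
mol H = 2 × 0.4313 g H₂O ÷ 18.015 g/mol = 0.047882 mol
mass O = 1.102 − (0.28766 + 0.048265) = 0.76608 g → mol O = 0.76608 ÷ 15.999 = 0.047883 mol
Divide by the smallest (0.023950 mol): C 1.000, H 1.999, O 1.999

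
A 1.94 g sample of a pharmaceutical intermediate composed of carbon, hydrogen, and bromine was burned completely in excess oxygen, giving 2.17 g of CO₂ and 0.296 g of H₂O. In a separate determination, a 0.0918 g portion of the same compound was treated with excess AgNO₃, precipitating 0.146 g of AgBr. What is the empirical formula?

C3H2Br

mol C = 2.17 g CO₂ ÷ 44.009 g/mol = 0.04931 mol
mol H = 2 × 0.296 g H₂O ÷ 18.015 g/mol = 0.03286 mol
From the AgBr data: mol Br per gram of compound = (0.146 ÷ 187.772) ÷ 0.0918 = 0.008470 mol/g, so in the 1.94 g combustion sample mol Br = 0.01643 mol
Divide by the smallest (0.01643 mol): C 3.001, H 2.000, Br 1.000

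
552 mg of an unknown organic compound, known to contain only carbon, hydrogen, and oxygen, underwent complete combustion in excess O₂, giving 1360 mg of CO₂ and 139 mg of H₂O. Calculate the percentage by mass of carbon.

67.2%

mol C = 1.36 g CO₂ ÷ 44.009 g/mol = 0.03090 mol
mol H = 2 × 0.139 g H₂O ÷ 18.015 g/mol = 0.01543 mol
mass O = 0.552 − (0.3712 + 0.01556) = 0.1653 g → mol O = 0.1653 ÷ 15.999 = 0.01033 mol
mass % C = 0.3712 g ÷ 0.552 g × 100%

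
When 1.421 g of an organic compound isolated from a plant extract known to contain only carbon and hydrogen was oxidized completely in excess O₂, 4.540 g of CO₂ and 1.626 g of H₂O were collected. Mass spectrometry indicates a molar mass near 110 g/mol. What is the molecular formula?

C8H14

mol C = 4.540 g CO₂ ÷ 44.009 g/mol = 0.10316 mol
mol H = 2 × 1.626 g H₂O ÷ 18.015 g/mol = 0.18052 mol
Divide by the smallest (0.10316 mol): C 1.000, H 1.750
Multiplying each by 4 gives whole numbers: C 4.00, H 7.00
Empirical formula: C4H7
Empirical-formula mass = 55.10 g/mol; 110 ÷ 55.10 ≈ 2, so the molecular formula is C8H14.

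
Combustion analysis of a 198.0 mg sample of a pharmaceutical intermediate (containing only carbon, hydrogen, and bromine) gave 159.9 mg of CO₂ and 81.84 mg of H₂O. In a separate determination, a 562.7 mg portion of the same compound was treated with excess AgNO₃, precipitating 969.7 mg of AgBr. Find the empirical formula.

C2H5Br

mol C = 0.1599 g CO₂ ÷ 44.009 g/mol = 0.0036333 mol
mol H = 2 × 0.08184 g H₂O ÷ 18.015 g/mol = 0.0090858 mol
From the AgBr data: mol Br per gram of compound = (0.9697 ÷ 187.772) ÷ 0.5627 = 0.0091776 mol/g, so in the 0.1980 g combustion sample mol Br = 0.0018172 mol
Divide by the smallest (0.0018172 mol): C 1.999, H 5.000, Br 1.000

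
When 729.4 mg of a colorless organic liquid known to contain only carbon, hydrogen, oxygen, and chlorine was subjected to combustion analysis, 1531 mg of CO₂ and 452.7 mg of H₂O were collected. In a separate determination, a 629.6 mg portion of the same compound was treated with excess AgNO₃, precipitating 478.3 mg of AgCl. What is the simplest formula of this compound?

C9H13ClO2

mol C = 1.531 g CO₂ ÷ 44.009 g/mol = 0.034788 mol
mol H = 2 × 0.4527 g H₂O ÷ 18.015 g/mol = 0.050258 mol
From the AgCl data: mol Cl per gram of compound = (0.4783 ÷ 143.318) ÷ 0.6296 = 0.0053007 mol/g, so in the 0.7294 g combustion sample mol Cl = 0.0038663 mol
mass O = 0.7294 − (0.41784 + 0.050660 + 0.13706) = 0.12384 g → mol O = 0.12384 ÷ 15.999 = 0.0077402 mol
Divide by the smallest (0.0038663 mol): C 8.998, H 12.999, Cl 1.000, O 2.002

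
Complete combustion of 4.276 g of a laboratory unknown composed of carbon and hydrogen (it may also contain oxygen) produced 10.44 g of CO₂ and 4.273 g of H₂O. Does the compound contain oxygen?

mol C = 10.44 g CO₂ ÷ 44.009 g/mol = 0.23722 mol
mol H = 2 × 4.273 g H₂O ÷ 18.015 g/mol = 0.47438 mol
C and H account for only 3.3275 g of the 4.276 g sample; the remaining 0.94852 g must be oxygen.

yes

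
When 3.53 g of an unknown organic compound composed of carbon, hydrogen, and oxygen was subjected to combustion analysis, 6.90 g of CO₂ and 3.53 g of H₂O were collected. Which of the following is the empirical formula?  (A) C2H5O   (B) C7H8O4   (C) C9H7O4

(A) C2H5O

mol C = 6.90 g CO₂ ÷ 44.009 g/mol = 0.1568 mol
mol H = 2 × 3.53 g H₂O ÷ 18.015 g/mol = 0.3919 mol
mass O = 3.53 − (1.883 + 0.3950) = 1.252 g → mol O = 1.252 ÷ 15.999 = 0.07824 mol
Divide by the smallest (0.07824 mol): C 2.004, H 5.009, O 1.000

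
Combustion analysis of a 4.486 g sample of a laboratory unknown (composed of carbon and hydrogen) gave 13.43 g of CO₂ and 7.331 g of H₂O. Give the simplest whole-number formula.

mol C = 13.43 g CO₂ ÷ 44.009 g/mol = 0.30516 mol
mol H = 2 × 7.331 g H₂O ÷ 18.015 g/mol = 0.81388 mol
Divide by the smallest (0.30516 mol): C 1.000, H 2.667
Multiplying each by 3 gives whole numbers: C 3.00, H 8.00

C3H8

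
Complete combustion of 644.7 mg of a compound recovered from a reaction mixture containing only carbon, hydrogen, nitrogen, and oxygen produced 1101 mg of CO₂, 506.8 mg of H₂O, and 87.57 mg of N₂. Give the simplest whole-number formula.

mol C = 1.101 g CO₂ ÷ 44.009 g/mol = 0.025018 mol
mol H = 2 × 0.5068 g H₂O ÷ 18.015 g/mol = 0.056264 mol
mol N = 2 × 0.08757 g N₂ ÷ 28.014 g/mol = 0.0062519 mol
mass O = 0.6447 − (0.30049 + 0.056714 + 0.087570) = 0.19993 g → mol O = 0.19993 ÷ 15.999 = 0.012496 mol
Divide by the smallest (0.0062519 mol): C 4.002, H 9.000, N 1.000, O 1.999

C4H9NO2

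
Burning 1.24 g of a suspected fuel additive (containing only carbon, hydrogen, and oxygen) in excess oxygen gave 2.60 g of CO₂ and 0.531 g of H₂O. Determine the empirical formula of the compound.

mol C = 2.60 g CO₂ ÷ 44.009 g/mol = 0.05908 mol
mol H = 2 × 0.531 g H₂O ÷ 18.015 g/mol = 0.05895 mol
mass O = 1.24 − (0.7096 + 0.05942) = 0.4710 g → mol O = 0.4710 ÷ 15.999 = 0.02944 mol
Divide by the smallest (0.02944 mol): C 2.007, H 2.003, O 1.000

C2H2O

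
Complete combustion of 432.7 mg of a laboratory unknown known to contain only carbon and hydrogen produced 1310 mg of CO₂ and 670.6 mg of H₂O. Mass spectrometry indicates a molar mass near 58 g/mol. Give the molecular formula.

mol C = 1.310 g CO₂ ÷ 44.009 g/mol = 0.029767 mol
mol H = 2 × 0.6706 g H₂O ÷ 18.015 g/mol = 0.074449 mol
Divide by the smallest (0.029767 mol): C 1.000, H 2.501
Multiplying each by 2 gives whole numbers: C 2.00, H 5.00
Empirical formula: C2H5
Empirical-formula mass = 29.06 g/mol; 58 ÷ 29.06 ≈ 2, so the molecular formula is C4H10.

C4H10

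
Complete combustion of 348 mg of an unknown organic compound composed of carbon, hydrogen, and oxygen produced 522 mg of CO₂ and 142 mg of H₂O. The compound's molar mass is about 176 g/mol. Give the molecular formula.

mol C = 0.522 g CO₂ ÷ 44.009 g/mol = 0.01186 mol
mol H = 2 × 0.142 g H₂O ÷ 18.015 g/mol = 0.01576 mol
mass O = 0.348 − (0.1425 + 0.01589) = 0.1896 g → mol O = 0.1896 ÷ 15.999 = 0.01185 mol
Divide by the smallest (0.01185 mol): C 1.001, H 1.330, O 1.000
Multiplying each by 3 gives whole numbers: C 3.00, H 3.99, O 3.00
Empirical formula: C3H4O3
Empirical-formula mass = 88.06 g/mol; 176 ÷ 88.06 ≈ 2, so the molecular formula is C6H8O6.

C6H8O6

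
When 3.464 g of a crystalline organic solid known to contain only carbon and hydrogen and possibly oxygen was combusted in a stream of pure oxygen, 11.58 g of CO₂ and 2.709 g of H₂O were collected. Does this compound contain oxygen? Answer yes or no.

mol C = 11.58 g CO₂ ÷ 44.009 g/mol = 0.26313 mol
mol H = 2 × 2.709 g H₂O ÷ 18.015 g/mol = 0.30075 mol
C and H together account for 3.4636 g — essentially the entire 3.464 g sample — so the compound contains no oxygen.

no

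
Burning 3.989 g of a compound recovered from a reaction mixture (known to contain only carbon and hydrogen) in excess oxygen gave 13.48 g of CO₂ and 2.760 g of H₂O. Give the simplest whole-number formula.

mol C = 13.48 g CO₂ ÷ 44.009 g/mol = 0.30630 mol
mol H = 2 × 2.760 g H₂O ÷ 18.015 g/mol = 0.30641 mol
Divide by the smallest (0.30630 mol): C 1.000, H 1.000

CH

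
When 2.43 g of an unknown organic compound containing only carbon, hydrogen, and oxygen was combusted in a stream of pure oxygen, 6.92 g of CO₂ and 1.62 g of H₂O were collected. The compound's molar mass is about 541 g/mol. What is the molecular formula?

C35H40O5

mol C = 6.92 g CO₂ ÷ 44.009 g/mol = 0.1572 mol
mol H = 2 × 1.62 g H₂O ÷ 18.015 g/mol = 0.1799 mol
mass O = 2.43 − (1.889 + 0.1813) = 0.3601 g → mol O = 0.3601 ÷ 15.999 = 0.02251 mol
Divide by the smallest (0.02251 mol): C 6.986, H 7.991, O 1.000
Empirical formula: C7H8O
Empirical-formula mass = 108.14 g/mol; 541 ÷ 108.14 ≈ 5, so the molecular formula is C35H40O5.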